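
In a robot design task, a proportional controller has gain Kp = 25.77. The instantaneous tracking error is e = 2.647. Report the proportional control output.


u_P = Kp * e = 25.77 * 2.647 = 68.2132

68.2132


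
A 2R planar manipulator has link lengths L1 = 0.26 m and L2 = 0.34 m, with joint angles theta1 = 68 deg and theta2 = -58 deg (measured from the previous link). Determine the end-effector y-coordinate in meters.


y = L1*sin(th1) + L2*sin(th1+th2) = 0.26*sin(68 deg) + 0.34*sin(10 deg) = 0.3001

0.3001 m


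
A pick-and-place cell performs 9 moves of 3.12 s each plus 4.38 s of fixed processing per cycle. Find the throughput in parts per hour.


T_cycle = 9*3.12 + 4.38 = 32.4600 s
rate = 3600/T = 110.9057

110.9057 parts/hour


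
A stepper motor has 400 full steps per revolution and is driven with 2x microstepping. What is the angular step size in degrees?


step = 360/(400*2) = 360/800 = 0.4500

0.4500 degrees


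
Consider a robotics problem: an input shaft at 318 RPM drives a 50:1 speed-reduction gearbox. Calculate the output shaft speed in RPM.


omega_out = omega_in / N = 318 / 50 = 6.3600

6.3600 RPM


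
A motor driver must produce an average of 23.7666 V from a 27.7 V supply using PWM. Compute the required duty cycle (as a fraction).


D = V_avg/V_supply = 23.7666/27.7 = 0.8580

0.8580


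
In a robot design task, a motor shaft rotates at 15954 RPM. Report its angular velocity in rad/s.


omega = 15954 * 2*pi/60 = 1670.6990

1670.6990 rad/s


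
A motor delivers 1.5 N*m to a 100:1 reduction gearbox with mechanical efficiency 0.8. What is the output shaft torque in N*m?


tau_out = tau_in * N * eta = 1.5 * 100 * 0.8 = 120.0000

120.0000 N*m


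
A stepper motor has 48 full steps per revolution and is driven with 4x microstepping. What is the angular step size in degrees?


step = 360/(48*4) = 360/192 = 1.8750

1.8750 degrees


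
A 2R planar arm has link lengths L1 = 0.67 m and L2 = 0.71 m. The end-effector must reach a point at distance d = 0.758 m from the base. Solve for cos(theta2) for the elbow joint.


cos(th2) = (d^2 - L1^2 - L2^2)/(2*L1*L2) = (0.758^2 - 0.67^2 - 0.71^2)/(2*0.67*0.71) = -0.3978

-0.3978


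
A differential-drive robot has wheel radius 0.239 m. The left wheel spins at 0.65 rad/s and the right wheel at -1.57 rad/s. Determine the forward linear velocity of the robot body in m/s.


v = r*(wR + wL)/2 = 0.239*(-1.57 + 0.65)/2 = -0.1099

-0.1099 m/s


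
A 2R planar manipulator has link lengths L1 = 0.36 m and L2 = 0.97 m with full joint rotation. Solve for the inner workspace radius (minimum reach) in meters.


r_min = |L1 - L2| = |0.36 - 0.97| = 0.6100

0.6100 m


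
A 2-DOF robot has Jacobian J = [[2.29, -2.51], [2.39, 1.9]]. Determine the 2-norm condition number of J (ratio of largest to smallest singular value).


JJ^T eigenvalues: trace(JJ^T) = 20.8663, det(JJ^T) = det(J)^2 = 107.12043001
s_max^2 = (20.8663 + sqrt(6.92075565))/2 = 11.74851646
s_min^2 = (20.8663 - sqrt(6.92075565))/2 = 9.11778354
kappa = s_max/s_min = sqrt(11.74851646/9.11778354) = 1.1351

1.1351


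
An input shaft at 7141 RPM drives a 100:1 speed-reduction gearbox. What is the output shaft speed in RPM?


omega_out = omega_in / N = 7141 / 100 = 71.4100

71.4100 RPM


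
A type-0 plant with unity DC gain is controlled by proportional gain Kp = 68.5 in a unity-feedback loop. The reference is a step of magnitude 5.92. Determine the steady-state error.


e_ss = R/(1 + Kp) = 5.92/(1 + 68.5) = 5.92/69.5000 = 0.0852

0.0852


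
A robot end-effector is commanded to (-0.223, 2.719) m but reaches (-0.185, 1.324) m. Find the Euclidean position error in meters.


dx = -0.185 - (-0.223) = 0.0380, dy = 1.324 - (2.719) = -1.3950
err = sqrt(0.001444 + 1.946025) = 1.3955

1.3955 m


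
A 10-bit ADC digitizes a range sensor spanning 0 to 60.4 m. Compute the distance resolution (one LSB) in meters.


res = range / 2^n = 60.4/2^10 = 60.4/1024 = 0.0590

0.0590 m


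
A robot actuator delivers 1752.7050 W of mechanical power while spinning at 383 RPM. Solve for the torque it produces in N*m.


omega = 383 * 2*pi/60 = 40.107666 rad/s
tau = P / omega = 1752.7050 / 40.107666 = 43.7000

43.7000 N*m


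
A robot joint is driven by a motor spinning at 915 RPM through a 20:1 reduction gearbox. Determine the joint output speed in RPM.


omega_joint = omega_motor / N = 915 / 20 = 45.7500

45.7500 RPM


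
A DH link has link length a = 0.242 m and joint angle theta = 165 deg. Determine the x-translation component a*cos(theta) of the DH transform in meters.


a*cos(theta) = 0.242*cos(165 deg) = -0.2338

-0.2338 m


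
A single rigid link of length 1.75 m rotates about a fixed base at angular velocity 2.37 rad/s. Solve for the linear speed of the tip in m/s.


v = L*omega = 1.75 * 2.37 = 4.1475

4.1475 m/s


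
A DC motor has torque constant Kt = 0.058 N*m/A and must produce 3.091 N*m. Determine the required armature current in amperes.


I = tau / Kt = 3.091/0.058 = 53.2931

53.2931 A


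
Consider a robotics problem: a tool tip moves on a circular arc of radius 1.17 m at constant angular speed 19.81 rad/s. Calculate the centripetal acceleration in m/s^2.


a_c = omega^2 * r = 19.81^2 * 1.17 = 459.1502

459.1502 m/s^2


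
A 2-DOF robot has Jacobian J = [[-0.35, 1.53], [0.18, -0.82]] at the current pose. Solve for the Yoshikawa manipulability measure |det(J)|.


det(J) = -0.35*-0.82 - (1.53)*(0.18) = 0.0116
|det(J)| = 0.0116

0.0116


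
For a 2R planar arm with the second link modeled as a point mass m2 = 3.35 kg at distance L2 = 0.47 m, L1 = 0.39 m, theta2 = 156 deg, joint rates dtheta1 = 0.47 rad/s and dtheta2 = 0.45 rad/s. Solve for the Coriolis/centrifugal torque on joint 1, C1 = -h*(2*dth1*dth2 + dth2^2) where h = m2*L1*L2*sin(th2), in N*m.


h = m2*L1*L2*sin(th2) = 3.35*0.39*0.47*sin(156 deg) = 0.249759
C1 = -h*(2*0.47*0.45 + 0.45^2) = -0.249759*0.6255 = -0.1562

-0.1562 N*m


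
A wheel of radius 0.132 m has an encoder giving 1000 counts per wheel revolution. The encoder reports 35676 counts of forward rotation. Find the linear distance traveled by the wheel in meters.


revs = 35676/1000 = 35.676000
d = revs * 2*pi*r = 35.676000 * 2*pi*0.132 = 29.5890

29.5890 m


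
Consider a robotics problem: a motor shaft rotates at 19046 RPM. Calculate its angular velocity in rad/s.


omega = 19046 * 2*pi/60 = 1994.4925

1994.4925 rad/s


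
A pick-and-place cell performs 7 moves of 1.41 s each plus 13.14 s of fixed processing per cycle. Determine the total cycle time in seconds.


T = 7*1.41 + 13.14 = 23.0100

23.0100 s


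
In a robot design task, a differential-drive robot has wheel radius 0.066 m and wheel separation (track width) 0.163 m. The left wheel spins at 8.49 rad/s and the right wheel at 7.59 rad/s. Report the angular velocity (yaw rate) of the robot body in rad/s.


omega = r*(wR - wL)/L = 0.066*(7.59 - (8.49))/0.163 = -0.3644

-0.3644 rad/s


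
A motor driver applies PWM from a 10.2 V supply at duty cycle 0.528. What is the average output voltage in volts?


V_avg = V_supply * D = 10.2*0.528 = 5.3856

5.3856 V


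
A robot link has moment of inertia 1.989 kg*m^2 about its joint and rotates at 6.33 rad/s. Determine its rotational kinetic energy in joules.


KE = (1/2)*I*omega^2 = 0.5*1.989*6.33^2 = 39.8485

39.8485 J


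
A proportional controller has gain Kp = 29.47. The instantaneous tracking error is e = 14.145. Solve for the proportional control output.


u_P = Kp * e = 29.47 * 14.145 = 416.8531

416.8531


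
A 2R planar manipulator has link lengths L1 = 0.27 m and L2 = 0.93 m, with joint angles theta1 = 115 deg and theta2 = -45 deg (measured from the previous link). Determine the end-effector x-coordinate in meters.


x = L1*cos(th1) + L2*cos(th1+th2) = 0.27*cos(115 deg) + 0.93*cos(70 deg) = 0.2040

0.2040 m


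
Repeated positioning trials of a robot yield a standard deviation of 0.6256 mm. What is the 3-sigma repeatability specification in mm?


repeatability = 3*sigma = 3*0.6256 = 1.8768

1.8768 mm


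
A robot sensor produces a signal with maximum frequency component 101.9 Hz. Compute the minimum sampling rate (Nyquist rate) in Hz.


f_s,min = 2*f_max = 2*101.9 = 203.8000

203.8000 Hz


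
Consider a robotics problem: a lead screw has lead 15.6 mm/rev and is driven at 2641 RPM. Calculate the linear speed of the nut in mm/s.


v = lead * (RPM/60) = 15.6*2641/60 = 686.6600

686.6600 mm/s


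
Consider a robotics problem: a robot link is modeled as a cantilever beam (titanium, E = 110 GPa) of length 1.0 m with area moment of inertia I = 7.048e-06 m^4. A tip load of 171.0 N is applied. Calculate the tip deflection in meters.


delta = F*L^3/(3*E*I) = 171.0*1.0^3/(3*1.100e+11*7.048e-06)
      = 171/2325840 = 7.3522e-05

7.3522e-05 m


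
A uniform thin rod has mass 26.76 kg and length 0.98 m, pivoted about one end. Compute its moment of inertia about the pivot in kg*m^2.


I = (1/3)*m*L^2 = (1/3)*26.76*0.98^2 = 8.5668

8.5668 kg*m^2


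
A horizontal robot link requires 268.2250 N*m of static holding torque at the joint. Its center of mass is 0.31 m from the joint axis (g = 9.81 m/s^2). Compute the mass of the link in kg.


m = tau / (g*L) = 268.2250 / (9.81 * 0.31) = 88.2000

88.2000 kg


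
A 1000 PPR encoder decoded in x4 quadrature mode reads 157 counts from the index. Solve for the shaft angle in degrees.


angle = counts * 360 / (PPR*4) = 157 * 360 / 4000 = 14.1300

14.1300 degrees


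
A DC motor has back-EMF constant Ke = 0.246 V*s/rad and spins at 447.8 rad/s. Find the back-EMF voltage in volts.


V_emf = Ke * omega = 0.246*447.8 = 110.1588

110.1588 V


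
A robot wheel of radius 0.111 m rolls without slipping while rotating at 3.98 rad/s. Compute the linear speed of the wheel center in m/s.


v = omega * r = 3.98 * 0.111 = 0.4418

0.4418 m/s


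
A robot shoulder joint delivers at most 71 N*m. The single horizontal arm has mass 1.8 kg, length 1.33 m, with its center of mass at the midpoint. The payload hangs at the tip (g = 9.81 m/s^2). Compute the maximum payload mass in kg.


tau_arm = m_arm*g*(L/2) = 1.8*9.81*1.33/2 = 11.7426 N*m
tau_payload = tau_max - tau_arm = 71 - 11.7426 = 59.2574
m_payload = tau_payload / (g*L) = 59.2574 / (9.81*1.33) = 4.5417

4.5417 kg


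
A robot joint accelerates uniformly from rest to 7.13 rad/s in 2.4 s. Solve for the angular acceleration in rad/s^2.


alpha = delta_omega / t = 7.13 / 2.4 = 2.9708

2.9708 rad/s^2


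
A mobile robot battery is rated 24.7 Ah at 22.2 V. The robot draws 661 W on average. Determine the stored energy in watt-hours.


E = capacity * V = 24.7*22.2 = 548.3400

548.3400 Wh


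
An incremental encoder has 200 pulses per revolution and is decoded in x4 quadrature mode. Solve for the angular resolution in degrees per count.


resolution = 360 / (PPR * 4) = 360 / 800 = 0.4500

0.4500 degrees


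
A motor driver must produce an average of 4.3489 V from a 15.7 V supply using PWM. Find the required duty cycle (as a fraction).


D = V_avg/V_supply = 4.3489/15.7 = 0.2770

0.2770


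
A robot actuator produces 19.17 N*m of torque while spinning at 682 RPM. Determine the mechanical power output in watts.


omega = 682 * 2*pi/60 = 71.418873 rad/s
P = tau * omega = 19.17 * 71.418873 = 1369.0998

1369.0998 W


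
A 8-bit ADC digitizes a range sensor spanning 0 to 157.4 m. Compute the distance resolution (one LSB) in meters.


res = range / 2^n = 157.4/2^8 = 157.4/256 = 0.6148

0.6148 m


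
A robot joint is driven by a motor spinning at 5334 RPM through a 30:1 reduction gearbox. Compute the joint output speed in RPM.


omega_joint = omega_motor / N = 5334 / 30 = 177.8000

177.8000 RPM


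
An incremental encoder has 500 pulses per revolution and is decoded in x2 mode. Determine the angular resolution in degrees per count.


resolution = 360 / (PPR * 2) = 360 / 1000 = 0.3600

0.3600 degrees


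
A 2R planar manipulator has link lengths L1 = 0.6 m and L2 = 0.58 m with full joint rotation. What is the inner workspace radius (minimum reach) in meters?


r_min = |L1 - L2| = |0.6 - 0.58| = 0.0200

0.0200 m


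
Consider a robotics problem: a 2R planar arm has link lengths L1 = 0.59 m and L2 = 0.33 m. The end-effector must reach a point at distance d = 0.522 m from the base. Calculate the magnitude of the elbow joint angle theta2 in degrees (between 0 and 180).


cos(th2) = (d^2 - L1^2 - L2^2)/(2*L1*L2) = (0.522^2 - 0.59^2 - 0.33^2)/(2*0.59*0.33) = -0.47384694
th2 = acos(-0.47384694) = 118.2843 deg

118.2843 degrees


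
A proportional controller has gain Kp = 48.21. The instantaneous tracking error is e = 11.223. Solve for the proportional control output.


u_P = Kp * e = 48.21 * 11.223 = 541.0608

541.0608


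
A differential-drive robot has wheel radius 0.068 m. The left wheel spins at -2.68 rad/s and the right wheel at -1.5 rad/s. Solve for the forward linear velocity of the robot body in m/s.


v = r*(wR + wL)/2 = 0.068*(-1.5 + -2.68)/2 = -0.1421

-0.1421 m/s


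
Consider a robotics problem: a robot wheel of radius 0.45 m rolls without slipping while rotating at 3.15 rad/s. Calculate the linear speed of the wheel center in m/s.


v = omega * r = 3.15 * 0.45 = 1.4175

1.4175 m/s


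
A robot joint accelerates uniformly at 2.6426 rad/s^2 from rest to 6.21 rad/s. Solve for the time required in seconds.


t = delta_omega / alpha = 6.21 / 2.6426 = 2.3500

2.3500 s


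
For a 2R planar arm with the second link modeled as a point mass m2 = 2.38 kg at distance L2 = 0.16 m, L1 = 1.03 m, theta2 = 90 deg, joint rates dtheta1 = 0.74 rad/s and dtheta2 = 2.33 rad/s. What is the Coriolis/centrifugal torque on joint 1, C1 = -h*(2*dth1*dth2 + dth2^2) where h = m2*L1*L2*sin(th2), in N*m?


h = m2*L1*L2*sin(th2) = 2.38*1.03*0.16*sin(90 deg) = 0.392224
C1 = -h*(2*0.74*2.33 + 2.33^2) = -0.392224*8.8773 = -3.4819

-3.4819 N*m


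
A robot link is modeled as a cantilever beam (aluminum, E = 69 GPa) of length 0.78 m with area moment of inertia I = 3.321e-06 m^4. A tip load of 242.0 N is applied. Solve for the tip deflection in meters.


delta = F*L^3/(3*E*I) = 242.0*0.78^3/(3*6.900e+10*3.321e-06)
      = 114.841584/687447 = 1.6706e-04

1.6706e-04 m


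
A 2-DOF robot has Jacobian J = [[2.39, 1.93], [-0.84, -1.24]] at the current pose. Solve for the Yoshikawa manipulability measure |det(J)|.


det(J) = 2.39*-1.24 - (1.93)*(-0.84) = -1.3424
|det(J)| = 1.3424

1.3424


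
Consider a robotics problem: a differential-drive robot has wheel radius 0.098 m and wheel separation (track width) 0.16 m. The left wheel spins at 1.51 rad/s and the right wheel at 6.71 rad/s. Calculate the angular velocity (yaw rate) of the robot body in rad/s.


omega = r*(wR - wL)/L = 0.098*(6.71 - (1.51))/0.16 = 3.1850

3.1850 rad/s


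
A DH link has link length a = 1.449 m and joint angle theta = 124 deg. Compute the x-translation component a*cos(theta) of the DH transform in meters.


a*cos(theta) = 1.449*cos(124 deg) = -0.8103

-0.8103 m


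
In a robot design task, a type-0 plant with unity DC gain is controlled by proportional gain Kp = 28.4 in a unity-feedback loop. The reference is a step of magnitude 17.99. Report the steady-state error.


e_ss = R/(1 + Kp) = 17.99/(1 + 28.4) = 17.99/29.4000 = 0.6119

0.6119


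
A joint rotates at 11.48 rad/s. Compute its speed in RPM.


RPM = 11.48 * 60/(2*pi) = 109.6259

109.6259 RPM


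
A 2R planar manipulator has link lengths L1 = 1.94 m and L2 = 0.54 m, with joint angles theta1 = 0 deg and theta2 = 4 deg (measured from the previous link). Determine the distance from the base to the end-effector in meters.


x = L1*cos(th1) + L2*cos(th1+th2) = 2.478685
y = L1*sin(th1) + L2*sin(th1+th2) = 0.037668
d = sqrt(x^2 + y^2) = sqrt(6.143879 + 0.001419) = 2.4790

2.4790 m


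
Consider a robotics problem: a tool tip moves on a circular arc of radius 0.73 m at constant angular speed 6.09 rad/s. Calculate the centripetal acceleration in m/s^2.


a_c = omega^2 * r = 6.09^2 * 0.73 = 27.0743

27.0743 m/s^2


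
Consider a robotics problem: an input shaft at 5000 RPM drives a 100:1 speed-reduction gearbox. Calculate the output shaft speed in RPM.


omega_out = omega_in / N = 5000 / 100 = 50.0000

50.0000 RPM


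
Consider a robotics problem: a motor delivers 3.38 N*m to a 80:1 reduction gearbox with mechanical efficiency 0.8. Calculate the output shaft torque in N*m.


tau_out = tau_in * N * eta = 3.38 * 80 * 0.8 = 216.3200

216.3200 N*m


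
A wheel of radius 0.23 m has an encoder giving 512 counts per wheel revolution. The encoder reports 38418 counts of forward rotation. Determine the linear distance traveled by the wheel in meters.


revs = 38418/512 = 75.035156
d = revs * 2*pi*r = 75.035156 * 2*pi*0.23 = 108.4358

108.4358 m


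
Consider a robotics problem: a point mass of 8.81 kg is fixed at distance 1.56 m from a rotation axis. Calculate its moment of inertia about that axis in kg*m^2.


I = m*r^2 = 8.81*1.56^2 = 21.4400

21.4400 kg*m^2


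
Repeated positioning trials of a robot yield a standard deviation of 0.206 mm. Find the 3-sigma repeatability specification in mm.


repeatability = 3*sigma = 3*0.206 = 0.6180

0.6180 mm


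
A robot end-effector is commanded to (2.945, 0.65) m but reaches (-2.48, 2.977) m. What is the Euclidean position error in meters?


dx = -2.48 - (2.945) = -5.4250, dy = 2.977 - (0.65) = 2.3270
err = sqrt(29.430625 + 5.414929) = 5.9030

5.9030 m


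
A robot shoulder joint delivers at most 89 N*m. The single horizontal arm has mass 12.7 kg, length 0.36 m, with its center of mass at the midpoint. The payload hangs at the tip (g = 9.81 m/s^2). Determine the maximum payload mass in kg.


tau_arm = m_arm*g*(L/2) = 12.7*9.81*0.36/2 = 22.4257 N*m
tau_payload = tau_max - tau_arm = 89 - 22.4257 = 66.5743
m_payload = tau_payload / (g*L) = 66.5743 / (9.81*0.36) = 18.8510

18.8510 kg


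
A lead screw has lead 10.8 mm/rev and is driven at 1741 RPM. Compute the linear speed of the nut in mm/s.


v = lead * (RPM/60) = 10.8*1741/60 = 313.3800

313.3800 mm/s


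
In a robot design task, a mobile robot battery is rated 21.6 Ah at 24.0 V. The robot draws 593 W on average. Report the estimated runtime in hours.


E = 21.6*24.0 = 518.4000 Wh
t = E/P = 518.4000/593 = 0.8742

0.8742 hours


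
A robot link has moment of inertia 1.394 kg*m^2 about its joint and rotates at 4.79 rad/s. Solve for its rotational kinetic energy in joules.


KE = (1/2)*I*omega^2 = 0.5*1.394*4.79^2 = 15.9920

15.9920 J


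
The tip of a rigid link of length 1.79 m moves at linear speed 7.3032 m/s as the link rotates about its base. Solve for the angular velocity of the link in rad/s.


omega = v / L = 7.3032 / 1.79 = 4.0800

4.0800 rad/s


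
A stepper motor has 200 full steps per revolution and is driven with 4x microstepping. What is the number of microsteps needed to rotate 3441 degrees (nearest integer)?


step_size = 360/(200*4) = 360/800 = 0.450000 deg
n = 3441/(360/800) = 3441*800/360 = 7646.6667 -> 7647

7647 steps


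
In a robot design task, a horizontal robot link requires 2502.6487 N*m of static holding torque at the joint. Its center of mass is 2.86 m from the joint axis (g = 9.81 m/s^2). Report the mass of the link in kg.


m = tau / (g*L) = 2502.6487 / (9.81 * 2.86) = 89.2000

89.2000 kg


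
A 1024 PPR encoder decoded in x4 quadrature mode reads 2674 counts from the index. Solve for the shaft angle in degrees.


angle = counts * 360 / (PPR*4) = 2674 * 360 / 4096 = 235.0195

235.0195 degrees


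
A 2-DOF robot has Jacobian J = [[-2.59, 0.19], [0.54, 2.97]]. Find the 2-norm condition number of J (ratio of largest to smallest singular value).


JJ^T eigenvalues: trace(JJ^T) = 15.8567, det(JJ^T) = det(J)^2 = 60.76046601
s_max^2 = (15.8567 + sqrt(8.39307085))/2 = 9.37688986
s_min^2 = (15.8567 - sqrt(8.39307085))/2 = 6.47981014
kappa = s_max/s_min = sqrt(9.37688986/6.47981014) = 1.2030

1.2030


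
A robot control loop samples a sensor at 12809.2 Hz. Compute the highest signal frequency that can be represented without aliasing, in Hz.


f_max = f_s/2 = 12809.2/2 = 6404.6000

6404.6000 Hz


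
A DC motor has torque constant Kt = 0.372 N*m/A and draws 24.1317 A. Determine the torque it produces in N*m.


tau = Kt * I = 0.372*24.1317 = 8.9770

8.9770 N*m


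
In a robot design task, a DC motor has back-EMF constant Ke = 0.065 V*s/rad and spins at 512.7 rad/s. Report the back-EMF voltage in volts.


V_emf = Ke * omega = 0.065*512.7 = 33.3255

33.3255 V


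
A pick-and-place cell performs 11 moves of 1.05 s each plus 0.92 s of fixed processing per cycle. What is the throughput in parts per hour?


T_cycle = 11*1.05 + 0.92 = 12.4700 s
rate = 3600/T = 288.6929

288.6929 parts/hour


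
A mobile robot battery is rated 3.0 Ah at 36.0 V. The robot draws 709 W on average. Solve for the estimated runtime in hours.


E = 3.0*36.0 = 108.0000 Wh
t = E/P = 108.0000/709 = 0.1523

0.1523 hours


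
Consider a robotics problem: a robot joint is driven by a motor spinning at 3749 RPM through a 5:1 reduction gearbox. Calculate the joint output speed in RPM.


omega_joint = omega_motor / N = 3749 / 5 = 749.8000

749.8000 RPM


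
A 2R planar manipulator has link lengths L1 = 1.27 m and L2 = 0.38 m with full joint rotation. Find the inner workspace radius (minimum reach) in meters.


r_min = |L1 - L2| = |1.27 - 0.38| = 0.8900

0.8900 m


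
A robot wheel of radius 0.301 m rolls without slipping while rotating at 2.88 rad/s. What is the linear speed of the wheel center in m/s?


v = omega * r = 2.88 * 0.301 = 0.8669

0.8669 m/s


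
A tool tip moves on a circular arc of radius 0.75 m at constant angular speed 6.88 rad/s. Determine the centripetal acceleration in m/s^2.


a_c = omega^2 * r = 6.88^2 * 0.75 = 35.5008

35.5008 m/s^2


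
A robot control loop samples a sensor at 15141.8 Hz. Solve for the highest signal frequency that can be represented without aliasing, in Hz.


f_max = f_s/2 = 15141.8/2 = 7570.9000

7570.9000 Hz


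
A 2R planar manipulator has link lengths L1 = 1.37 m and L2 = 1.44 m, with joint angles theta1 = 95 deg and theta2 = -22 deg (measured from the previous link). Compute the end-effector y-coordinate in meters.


y = L1*sin(th1) + L2*sin(th1+th2) = 1.37*sin(95 deg) + 1.44*sin(73 deg) = 2.7419

2.7419 m


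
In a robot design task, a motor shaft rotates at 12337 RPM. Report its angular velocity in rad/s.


omega = 12337 * 2*pi/60 = 1291.9276

1291.9276 rad/s


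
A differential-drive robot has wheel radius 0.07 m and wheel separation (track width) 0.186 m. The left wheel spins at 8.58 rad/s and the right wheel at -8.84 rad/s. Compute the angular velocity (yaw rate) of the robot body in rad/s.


omega = r*(wR - wL)/L = 0.07*(-8.84 - (8.58))/0.186 = -6.5559

-6.5559 rad/s


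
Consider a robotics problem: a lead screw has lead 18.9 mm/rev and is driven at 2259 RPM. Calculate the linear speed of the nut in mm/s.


v = lead * (RPM/60) = 18.9*2259/60 = 711.5850

711.5850 mm/s


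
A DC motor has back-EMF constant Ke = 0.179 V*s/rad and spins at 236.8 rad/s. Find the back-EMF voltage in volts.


V_emf = Ke * omega = 0.179*236.8 = 42.3872

42.3872 V


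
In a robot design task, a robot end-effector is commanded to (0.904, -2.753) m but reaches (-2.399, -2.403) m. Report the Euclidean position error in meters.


dx = -2.399 - (0.904) = -3.3030, dy = -2.403 - (-2.753) = 0.3500
err = sqrt(10.909809 + 0.122500) = 3.3215

3.3215 m


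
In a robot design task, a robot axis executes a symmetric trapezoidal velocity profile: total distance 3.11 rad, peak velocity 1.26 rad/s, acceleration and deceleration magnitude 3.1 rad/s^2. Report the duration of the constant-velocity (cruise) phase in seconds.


t_acc = v/a = 0.406452 s, d_acc = v^2/(2a) = 0.256065 rad each
d_cruise = 3.11 - 2*0.256065 = 2.597870 rad
t_cruise = d_cruise/v = 2.597870/1.26 = 2.0618

2.0618 s


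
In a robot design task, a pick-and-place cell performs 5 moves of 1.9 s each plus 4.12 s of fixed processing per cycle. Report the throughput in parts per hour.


T_cycle = 5*1.9 + 4.12 = 13.6200 s
rate = 3600/T = 264.3172

264.3172 parts/hour


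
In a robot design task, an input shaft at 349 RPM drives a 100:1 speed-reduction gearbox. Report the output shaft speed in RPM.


omega_out = omega_in / N = 349 / 100 = 3.4900

3.4900 RPM


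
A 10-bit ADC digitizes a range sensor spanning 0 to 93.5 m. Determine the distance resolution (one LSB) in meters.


res = range / 2^n = 93.5/2^10 = 93.5/1024 = 0.0913

0.0913 m


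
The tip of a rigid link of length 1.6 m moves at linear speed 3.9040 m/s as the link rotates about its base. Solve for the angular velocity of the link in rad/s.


omega = v / L = 3.9040 / 1.6 = 2.4400

2.4400 rad/s


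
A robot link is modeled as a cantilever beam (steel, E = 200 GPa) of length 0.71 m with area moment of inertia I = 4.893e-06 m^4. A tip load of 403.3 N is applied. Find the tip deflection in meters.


delta = F*L^3/(3*E*I) = 403.3*0.71^3/(3*2.000e+11*4.893e-06)
      = 144.3455063/2935800 = 4.9167e-05

4.9167e-05 m


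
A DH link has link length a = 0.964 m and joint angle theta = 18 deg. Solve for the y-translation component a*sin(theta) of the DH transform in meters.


a*sin(theta) = 0.964*sin(18 deg) = 0.2979

0.2979 m


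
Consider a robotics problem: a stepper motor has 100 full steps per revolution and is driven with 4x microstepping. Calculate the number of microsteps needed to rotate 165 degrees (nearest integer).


step_size = 360/(100*4) = 360/400 = 0.900000 deg
n = 165/(360/400) = 165*400/360 = 183.3333 -> 183

183 steps


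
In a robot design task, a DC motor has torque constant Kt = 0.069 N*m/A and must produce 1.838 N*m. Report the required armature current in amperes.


I = tau / Kt = 1.838/0.069 = 26.6377

26.6377 A


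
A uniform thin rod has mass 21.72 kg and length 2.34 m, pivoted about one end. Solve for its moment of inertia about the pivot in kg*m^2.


I = (1/3)*m*L^2 = (1/3)*21.72*2.34^2 = 39.6433

39.6433 kg*m^2


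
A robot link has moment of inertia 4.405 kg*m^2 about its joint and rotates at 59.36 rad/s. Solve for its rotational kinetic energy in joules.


KE = (1/2)*I*omega^2 = 0.5*4.405*59.36^2 = 7760.7501

7760.7501 J


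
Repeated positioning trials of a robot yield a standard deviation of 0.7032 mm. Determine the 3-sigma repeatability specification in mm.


repeatability = 3*sigma = 3*0.7032 = 2.1096

2.1096 mm


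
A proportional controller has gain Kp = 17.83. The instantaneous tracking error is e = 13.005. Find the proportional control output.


u_P = Kp * e = 17.83 * 13.005 = 231.8791

231.8791


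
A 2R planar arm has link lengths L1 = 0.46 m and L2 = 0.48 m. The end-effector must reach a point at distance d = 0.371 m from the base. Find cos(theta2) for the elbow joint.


cos(th2) = (d^2 - L1^2 - L2^2)/(2*L1*L2) = (0.371^2 - 0.46^2 - 0.48^2)/(2*0.46*0.48) = -0.6892

-0.6892


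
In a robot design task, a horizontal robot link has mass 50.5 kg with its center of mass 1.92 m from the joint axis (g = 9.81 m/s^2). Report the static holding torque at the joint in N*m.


tau = m*g*L = 50.5 * 9.81 * 1.92 = 951.1776

951.1776 N*m


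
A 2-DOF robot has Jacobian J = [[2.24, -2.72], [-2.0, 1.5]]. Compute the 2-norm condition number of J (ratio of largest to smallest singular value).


JJ^T eigenvalues: trace(JJ^T) = 18.6660, det(JJ^T) = det(J)^2 = 4.32640000
s_max^2 = (18.6660 + sqrt(331.11395600))/2 = 18.43126846
s_min^2 = (18.6660 - sqrt(331.11395600))/2 = 0.23473154
kappa = s_max/s_min = sqrt(18.43126846/0.23473154) = 8.8612

8.8612


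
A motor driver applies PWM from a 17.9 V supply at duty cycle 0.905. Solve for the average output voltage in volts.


V_avg = V_supply * D = 17.9*0.905 = 16.1995

16.1995 V


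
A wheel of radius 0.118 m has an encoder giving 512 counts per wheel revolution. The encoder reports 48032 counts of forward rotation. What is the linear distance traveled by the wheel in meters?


revs = 48032/512 = 93.812500
d = revs * 2*pi*r = 93.812500 * 2*pi*0.118 = 69.5541

69.5541 m


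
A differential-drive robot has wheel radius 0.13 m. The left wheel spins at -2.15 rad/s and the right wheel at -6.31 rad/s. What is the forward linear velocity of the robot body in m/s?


v = r*(wR + wL)/2 = 0.13*(-6.31 + -2.15)/2 = -0.5499

-0.5499 m/s


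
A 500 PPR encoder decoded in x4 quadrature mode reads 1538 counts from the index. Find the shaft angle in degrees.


angle = counts * 360 / (PPR*4) = 1538 * 360 / 2000 = 276.8400

276.8400 degrees


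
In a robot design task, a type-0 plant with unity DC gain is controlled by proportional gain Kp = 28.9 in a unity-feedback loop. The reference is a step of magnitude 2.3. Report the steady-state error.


e_ss = R/(1 + Kp) = 2.3/(1 + 28.9) = 2.3/29.9000 = 0.0769

0.0769


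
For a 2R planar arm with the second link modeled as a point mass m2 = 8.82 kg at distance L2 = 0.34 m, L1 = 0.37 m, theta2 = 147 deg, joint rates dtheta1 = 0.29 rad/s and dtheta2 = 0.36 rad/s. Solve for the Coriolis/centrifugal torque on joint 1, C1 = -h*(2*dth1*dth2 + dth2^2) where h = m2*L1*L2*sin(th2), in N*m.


h = m2*L1*L2*sin(th2) = 8.82*0.37*0.34*sin(147 deg) = 0.604308
C1 = -h*(2*0.29*0.36 + 0.36^2) = -0.604308*0.3384 = -0.2045

-0.2045 N*m


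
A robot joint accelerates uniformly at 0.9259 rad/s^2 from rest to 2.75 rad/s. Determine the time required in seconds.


t = delta_omega / alpha = 2.75 / 0.9259 = 2.9701

2.9701 s


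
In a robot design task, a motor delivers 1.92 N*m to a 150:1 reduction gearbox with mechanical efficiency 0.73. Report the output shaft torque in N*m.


tau_out = tau_in * N * eta = 1.92 * 150 * 0.73 = 210.2400

210.2400 N*m


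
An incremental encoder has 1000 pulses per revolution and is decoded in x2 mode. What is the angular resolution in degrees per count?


resolution = 360 / (PPR * 2) = 360 / 2000 = 0.1800

0.1800 degrees


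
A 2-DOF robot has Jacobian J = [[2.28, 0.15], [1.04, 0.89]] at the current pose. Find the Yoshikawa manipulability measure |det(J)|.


det(J) = 2.28*0.89 - (0.15)*(1.04) = 1.8732
|det(J)| = 1.8732

1.8732


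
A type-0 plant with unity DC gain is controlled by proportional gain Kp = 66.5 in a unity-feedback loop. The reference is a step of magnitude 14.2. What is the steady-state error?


e_ss = R/(1 + Kp) = 14.2/(1 + 66.5) = 14.2/67.5000 = 0.2104

0.2104


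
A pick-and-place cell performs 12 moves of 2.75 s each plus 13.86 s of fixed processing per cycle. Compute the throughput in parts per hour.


T_cycle = 12*2.75 + 13.86 = 46.8600 s
rate = 3600/T = 76.8246

76.8246 parts/hour


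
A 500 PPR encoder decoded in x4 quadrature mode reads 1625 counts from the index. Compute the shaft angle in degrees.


angle = counts * 360 / (PPR*4) = 1625 * 360 / 2000 = 292.5000

292.5000 degrees


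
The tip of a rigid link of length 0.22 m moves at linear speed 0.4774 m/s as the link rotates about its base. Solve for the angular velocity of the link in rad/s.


omega = v / L = 0.4774 / 0.22 = 2.1700

2.1700 rad/s


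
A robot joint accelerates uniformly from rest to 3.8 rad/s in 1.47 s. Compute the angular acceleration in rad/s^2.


alpha = delta_omega / t = 3.8 / 1.47 = 2.5850

2.5850 rad/s^2


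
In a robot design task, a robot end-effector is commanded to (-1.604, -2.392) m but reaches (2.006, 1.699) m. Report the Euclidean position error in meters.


dx = 2.006 - (-1.604) = 3.6100, dy = 1.699 - (-2.392) = 4.0910
err = sqrt(13.032100 + 16.736281) = 5.4560

5.4560 m


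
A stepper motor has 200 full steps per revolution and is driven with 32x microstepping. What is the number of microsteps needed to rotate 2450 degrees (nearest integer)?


step_size = 360/(200*32) = 360/6400 = 0.056250 deg
n = 2450/(360/6400) = 2450*6400/360 = 43555.5556 -> 43556

43556 steps


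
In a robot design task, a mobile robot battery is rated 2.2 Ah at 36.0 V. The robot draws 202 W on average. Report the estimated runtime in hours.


E = 2.2*36.0 = 79.2000 Wh
t = E/P = 79.2000/202 = 0.3921

0.3921 hours


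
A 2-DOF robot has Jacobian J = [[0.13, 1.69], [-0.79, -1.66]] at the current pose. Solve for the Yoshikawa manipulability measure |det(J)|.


det(J) = 0.13*-1.66 - (1.69)*(-0.79) = 1.1193
|det(J)| = 1.1193

1.1193


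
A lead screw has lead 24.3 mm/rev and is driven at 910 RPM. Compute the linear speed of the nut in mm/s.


v = lead * (RPM/60) = 24.3*910/60 = 368.5500

368.5500 mm/s


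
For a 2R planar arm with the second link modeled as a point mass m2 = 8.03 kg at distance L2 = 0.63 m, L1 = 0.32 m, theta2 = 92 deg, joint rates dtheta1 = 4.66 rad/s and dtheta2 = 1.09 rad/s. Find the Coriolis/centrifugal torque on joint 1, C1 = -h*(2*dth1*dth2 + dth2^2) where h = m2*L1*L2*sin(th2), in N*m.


h = m2*L1*L2*sin(th2) = 8.03*0.32*0.63*sin(92 deg) = 1.617862
C1 = -h*(2*4.66*1.09 + 1.09^2) = -1.617862*11.3469 = -18.3577

-18.3577 N*m


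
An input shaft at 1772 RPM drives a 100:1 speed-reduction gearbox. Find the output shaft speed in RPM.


omega_out = omega_in / N = 1772 / 100 = 17.7200

17.7200 RPM


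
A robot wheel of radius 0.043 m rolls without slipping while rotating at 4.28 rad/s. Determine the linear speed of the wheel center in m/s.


v = omega * r = 4.28 * 0.043 = 0.1840

0.1840 m/s


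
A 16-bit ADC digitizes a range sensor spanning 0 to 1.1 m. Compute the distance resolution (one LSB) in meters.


res = range / 2^n = 1.1/2^16 = 1.1/65536 = 1.6785e-05

1.6785e-05 m


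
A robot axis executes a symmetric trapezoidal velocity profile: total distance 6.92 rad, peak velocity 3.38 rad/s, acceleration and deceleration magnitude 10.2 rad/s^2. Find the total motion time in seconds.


t_acc = v/a = 3.38/10.2 = 0.331373 s
d_acc = v^2/(2a) = 0.560020 rad (each ramp)
d_cruise = 6.92 - 2*0.560020 = 5.799960 rad
t_cruise = 5.799960/3.38 = 1.715964 s
t_total = 2*0.331373 + 1.715964 = 2.3787

2.3787 s


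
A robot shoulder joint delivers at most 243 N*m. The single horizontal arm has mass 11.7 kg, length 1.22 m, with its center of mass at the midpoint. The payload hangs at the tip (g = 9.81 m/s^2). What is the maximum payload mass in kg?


tau_arm = m_arm*g*(L/2) = 11.7*9.81*1.22/2 = 70.0140 N*m
tau_payload = tau_max - tau_arm = 243 - 70.0140 = 172.9860
m_payload = tau_payload / (g*L) = 172.9860 / (9.81*1.22) = 14.4538

14.4538 kg


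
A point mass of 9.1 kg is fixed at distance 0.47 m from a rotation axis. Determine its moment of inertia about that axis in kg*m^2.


I = m*r^2 = 9.1*0.47^2 = 2.0102

2.0102 kg*m^2


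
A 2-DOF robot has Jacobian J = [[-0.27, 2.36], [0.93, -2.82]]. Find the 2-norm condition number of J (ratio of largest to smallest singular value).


JJ^T eigenvalues: trace(JJ^T) = 14.4598, det(JJ^T) = det(J)^2 = 2.05463556
s_max^2 = (14.4598 + sqrt(200.86727380))/2 = 14.31628261
s_min^2 = (14.4598 - sqrt(200.86727380))/2 = 0.14351739
kappa = s_max/s_min = sqrt(14.31628261/0.14351739) = 9.9876

9.9876


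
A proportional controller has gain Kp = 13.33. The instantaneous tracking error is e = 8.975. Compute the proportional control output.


u_P = Kp * e = 13.33 * 8.975 = 119.6367

119.6367


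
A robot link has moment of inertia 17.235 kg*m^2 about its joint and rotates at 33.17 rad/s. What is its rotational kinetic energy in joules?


KE = (1/2)*I*omega^2 = 0.5*17.235*33.17^2 = 9481.3949

9481.3949 J


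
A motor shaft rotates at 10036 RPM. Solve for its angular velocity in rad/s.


omega = 10036 * 2*pi/60 = 1050.9675

1050.9675 rad/s


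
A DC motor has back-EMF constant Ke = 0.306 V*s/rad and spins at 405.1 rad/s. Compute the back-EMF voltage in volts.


V_emf = Ke * omega = 0.306*405.1 = 123.9606

123.9606 V


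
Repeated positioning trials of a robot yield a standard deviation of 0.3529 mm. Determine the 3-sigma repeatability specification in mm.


repeatability = 3*sigma = 3*0.3529 = 1.0587

1.0587 mm


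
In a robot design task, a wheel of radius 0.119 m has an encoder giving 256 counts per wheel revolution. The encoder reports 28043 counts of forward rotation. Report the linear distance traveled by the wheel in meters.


revs = 28043/256 = 109.542969
d = revs * 2*pi*r = 109.542969 * 2*pi*0.119 = 81.9052

81.9052 m


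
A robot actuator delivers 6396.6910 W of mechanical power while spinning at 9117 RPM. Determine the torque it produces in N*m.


omega = 9117 * 2*pi/60 = 954.730007 rad/s
tau = P / omega = 6396.6910 / 954.730007 = 6.7000

6.7000 N*m


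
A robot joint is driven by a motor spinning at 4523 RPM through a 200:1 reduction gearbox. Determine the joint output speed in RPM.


omega_joint = omega_motor / N = 4523 / 200 = 22.6150

22.6150 RPM


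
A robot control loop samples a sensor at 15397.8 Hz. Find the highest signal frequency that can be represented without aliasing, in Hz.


f_max = f_s/2 = 15397.8/2 = 7698.9000

7698.9000 Hz


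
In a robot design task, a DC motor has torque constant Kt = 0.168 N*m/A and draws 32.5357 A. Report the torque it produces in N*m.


tau = Kt * I = 0.168*32.5357 = 5.4660

5.4660 N*m


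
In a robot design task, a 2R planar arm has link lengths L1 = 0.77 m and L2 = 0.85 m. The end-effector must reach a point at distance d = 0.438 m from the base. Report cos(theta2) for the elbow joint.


cos(th2) = (d^2 - L1^2 - L2^2)/(2*L1*L2) = (0.438^2 - 0.77^2 - 0.85^2)/(2*0.77*0.85) = -0.8583

-0.8583


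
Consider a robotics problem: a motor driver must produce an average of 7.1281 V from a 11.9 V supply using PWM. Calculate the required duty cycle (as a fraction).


D = V_avg/V_supply = 7.1281/11.9 = 0.5990

0.5990


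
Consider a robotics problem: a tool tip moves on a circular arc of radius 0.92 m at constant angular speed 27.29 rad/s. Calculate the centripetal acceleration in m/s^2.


a_c = omega^2 * r = 27.29^2 * 0.92 = 685.1646

685.1646 m/s^2


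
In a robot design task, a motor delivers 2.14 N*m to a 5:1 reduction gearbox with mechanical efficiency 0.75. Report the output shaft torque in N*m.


tau_out = tau_in * N * eta = 2.14 * 5 * 0.75 = 8.0250

8.0250 N*m


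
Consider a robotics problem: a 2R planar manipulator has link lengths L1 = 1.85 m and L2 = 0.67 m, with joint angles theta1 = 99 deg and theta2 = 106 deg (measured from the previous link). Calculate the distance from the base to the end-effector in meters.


x = L1*cos(th1) + L2*cos(th1+th2) = -0.896630
y = L1*sin(th1) + L2*sin(th1+th2) = 1.544069
d = sqrt(x^2 + y^2) = sqrt(0.803945 + 2.384149) = 1.7855

1.7855 m


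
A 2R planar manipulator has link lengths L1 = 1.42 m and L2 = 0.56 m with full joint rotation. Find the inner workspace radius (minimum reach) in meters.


r_min = |L1 - L2| = |1.42 - 0.56| = 0.8600

0.8600 m


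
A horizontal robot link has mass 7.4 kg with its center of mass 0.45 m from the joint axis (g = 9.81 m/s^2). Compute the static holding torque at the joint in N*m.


tau = m*g*L = 7.4 * 9.81 * 0.45 = 32.6673

32.6673 N*m


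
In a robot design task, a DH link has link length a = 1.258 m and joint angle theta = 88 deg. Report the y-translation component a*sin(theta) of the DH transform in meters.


a*sin(theta) = 1.258*sin(88 deg) = 1.2572

1.2572 m


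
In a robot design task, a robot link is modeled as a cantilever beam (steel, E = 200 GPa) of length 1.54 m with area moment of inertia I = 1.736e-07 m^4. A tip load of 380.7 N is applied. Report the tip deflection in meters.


delta = F*L^3/(3*E*I) = 380.7*1.54^3/(3*2.000e+11*1.736e-07)
      = 1390.4169048/104160 = 0.0133

0.0133 m
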